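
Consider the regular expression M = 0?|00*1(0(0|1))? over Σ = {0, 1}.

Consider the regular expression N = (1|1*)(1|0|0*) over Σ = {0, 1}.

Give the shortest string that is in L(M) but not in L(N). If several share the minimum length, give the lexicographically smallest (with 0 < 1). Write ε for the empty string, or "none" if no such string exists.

The string 01 is accepted by M but not by N.
No shorter string lies in the difference, and 01 is the lexicographically first length-2 string in L(M) \ L(N).

01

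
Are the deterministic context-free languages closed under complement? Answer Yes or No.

Yes

A deterministic PDA can be normalised so that it always reads its entire input (no blocking, no infinite ε-loops) and records in its finite control whether it has passed through an accepting state since the last input symbol was consumed; inverting that end-of-input verdict yields a DPDA for the complement.
So the deterministic context-free languages are closed under complement.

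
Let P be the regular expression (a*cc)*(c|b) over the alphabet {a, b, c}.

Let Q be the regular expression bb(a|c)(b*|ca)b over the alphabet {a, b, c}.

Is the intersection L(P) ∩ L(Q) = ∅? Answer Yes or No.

Yes

Converting the expression P to a DFA (subset construction, then merging equivalent states) gives the minimal DFA with states {p0, p1, p2, p3, p4, p5}, start state p0, accepting states {p2, p3} and transitions p0: a→p1, b→p2, c→p3; p1: a→p1, b→p4, c→p5; p2: a→p4, b→p4, c→p4; p3: a→p4, b→p4, c→p0; p4: a→p4, b→p4, c→p4; p5: a→p4, b→p4, c→p0.
Converting the expression Q to a DFA (subset construction, then merging equivalent states) gives the minimal DFA with states {q0, q1, q2, q3, q4, q5, q6, q7, q8}, start state q0, accepting states {q5, q8} and transitions q0: a→q1, b→q2, c→q1; q1: a→q1, b→q1, c→q1; q2: a→q1, b→q3, c→q1; q3: a→q4, b→q1, c→q4; q4: a→q1, b→q5, c→q6; q5: a→q1, b→q5, c→q1; q6: a→q7, b→q1, c→q1; q7: a→q1, b→q8, c→q1; q8: a→q1, b→q1, c→q1.
Exploring the product automaton P × Q from the start pair (p0, q0), following both machines on each input symbol, reaches 14 state pairs: (p0, q0), (p1, q1), (p2, q2), (p3, q1), (p4, q1), (p5, q1), (p4, q3), (p0, q1), (p4, q4), (p2, q1), (p4, q5), (p4, q6), (p4, q7), (p4, q8).
P accepts in {p2, p3} and Q accepts in {q5, q8}; no reachable pair has both components accepting, so no string drives both machines to acceptance simultaneously and L(P) ∩ L(Q) = ∅.
So no string is accepted by both, and the intersection is empty.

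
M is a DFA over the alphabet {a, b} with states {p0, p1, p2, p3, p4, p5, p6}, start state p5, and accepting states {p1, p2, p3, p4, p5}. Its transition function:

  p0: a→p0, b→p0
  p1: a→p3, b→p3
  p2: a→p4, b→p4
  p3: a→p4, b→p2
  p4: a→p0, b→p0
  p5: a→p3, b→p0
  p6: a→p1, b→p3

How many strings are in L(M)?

6

The useful subgraph on states {p2, p3, p4, p5} is acyclic, so L(M) is finite; the longest accepting path visits 4 useful states, giving maximum string length 3.
Counting accepting paths from p5 by length: 1 of length 0, 1 of length 1, 2 of length 2, 2 of length 3. Total 6.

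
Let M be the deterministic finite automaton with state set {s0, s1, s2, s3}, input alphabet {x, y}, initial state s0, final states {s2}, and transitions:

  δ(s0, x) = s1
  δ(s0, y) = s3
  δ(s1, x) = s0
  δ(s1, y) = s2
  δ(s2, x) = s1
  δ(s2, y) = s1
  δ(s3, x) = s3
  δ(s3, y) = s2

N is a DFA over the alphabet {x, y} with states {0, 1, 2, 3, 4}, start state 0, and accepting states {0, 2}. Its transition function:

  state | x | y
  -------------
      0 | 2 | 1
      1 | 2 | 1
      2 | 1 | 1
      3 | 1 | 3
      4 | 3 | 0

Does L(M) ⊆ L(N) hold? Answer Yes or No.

No

The string xy is in L(M) but not in L(N).
So L(M) ⊄ L(N).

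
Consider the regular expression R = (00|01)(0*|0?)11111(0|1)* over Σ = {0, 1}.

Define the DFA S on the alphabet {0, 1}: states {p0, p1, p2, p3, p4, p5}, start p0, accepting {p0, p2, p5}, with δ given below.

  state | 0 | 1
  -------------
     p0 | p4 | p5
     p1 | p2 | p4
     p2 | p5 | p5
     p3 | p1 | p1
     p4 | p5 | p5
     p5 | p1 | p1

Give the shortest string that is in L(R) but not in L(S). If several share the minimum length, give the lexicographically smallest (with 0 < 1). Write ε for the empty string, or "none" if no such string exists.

0011111

The string 0011111 is accepted by R but not by S.
No shorter string lies in the difference, and 0011111 is the lexicographically first length-7 string in L(R) \ L(S).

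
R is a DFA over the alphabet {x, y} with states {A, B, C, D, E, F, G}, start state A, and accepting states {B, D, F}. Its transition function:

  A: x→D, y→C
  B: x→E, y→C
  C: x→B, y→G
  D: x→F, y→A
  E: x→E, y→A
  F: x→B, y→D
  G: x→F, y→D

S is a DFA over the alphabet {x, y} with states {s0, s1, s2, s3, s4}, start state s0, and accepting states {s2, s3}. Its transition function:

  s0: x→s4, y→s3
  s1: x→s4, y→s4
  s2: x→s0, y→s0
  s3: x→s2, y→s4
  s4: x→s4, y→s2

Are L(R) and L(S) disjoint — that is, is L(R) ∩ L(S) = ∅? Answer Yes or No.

No

The string yx is accepted by both R and S.
Hence L(R) ∩ L(S) ≠ ∅.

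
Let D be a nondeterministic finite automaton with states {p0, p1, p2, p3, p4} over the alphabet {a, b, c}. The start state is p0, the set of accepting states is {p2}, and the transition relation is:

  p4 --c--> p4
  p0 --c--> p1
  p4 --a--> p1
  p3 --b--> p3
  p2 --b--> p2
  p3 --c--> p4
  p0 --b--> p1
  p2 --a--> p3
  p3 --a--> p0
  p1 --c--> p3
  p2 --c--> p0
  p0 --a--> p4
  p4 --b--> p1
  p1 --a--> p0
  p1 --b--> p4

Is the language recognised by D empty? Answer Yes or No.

The states reachable from the start state are {p0, p1, p3, p4}.
None of the accepting states {p2} is reachable, so no string is accepted and L(D) = ∅.

Yes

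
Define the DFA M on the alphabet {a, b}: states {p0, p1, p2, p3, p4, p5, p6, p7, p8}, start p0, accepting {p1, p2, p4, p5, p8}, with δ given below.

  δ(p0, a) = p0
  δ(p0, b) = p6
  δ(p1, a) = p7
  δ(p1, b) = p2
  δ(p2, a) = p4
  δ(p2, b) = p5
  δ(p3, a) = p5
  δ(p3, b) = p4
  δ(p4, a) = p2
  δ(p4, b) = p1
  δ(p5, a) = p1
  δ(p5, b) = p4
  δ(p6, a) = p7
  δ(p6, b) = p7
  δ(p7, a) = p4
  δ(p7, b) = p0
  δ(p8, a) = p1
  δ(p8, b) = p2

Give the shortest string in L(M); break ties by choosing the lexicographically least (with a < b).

A breadth-first search from p0 reaches an accepting state first via the path p0 → p6 → p7 → p4 on input baa.
No string of length < 3 is accepted (BFS exhausts all shorter strings without reaching an accepting state), and baa is the lexicographically least accepting string of length 3.

baa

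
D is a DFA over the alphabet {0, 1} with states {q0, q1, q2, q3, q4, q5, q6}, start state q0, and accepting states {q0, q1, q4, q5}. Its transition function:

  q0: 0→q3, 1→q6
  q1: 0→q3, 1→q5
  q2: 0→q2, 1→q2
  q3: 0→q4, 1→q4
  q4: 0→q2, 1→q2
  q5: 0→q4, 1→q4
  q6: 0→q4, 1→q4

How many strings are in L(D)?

5

The useful subgraph on states {q0, q3, q4, q6} is acyclic, so L(D) is finite; the longest accepting path visits 3 useful states, giving maximum string length 2.
Counting accepting paths from q0 by length: 1 of length 0, 4 of length 2. Total 5.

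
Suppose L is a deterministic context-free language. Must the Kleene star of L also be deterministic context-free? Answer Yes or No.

L = {c aⁿbⁿ : n≥0} ∪ {cc aⁿb²ⁿ : n≥0} is a DCFL (the number of leading c's fixes which ratio the DPDA checks), but L* is not. Every word of L starts with c, so in a factorisation of the string cc aⁱbʲ (i≥1) into words of L each factor begins at one of the two c's: either the whole string is a single word of L (forcing j = 2i), or it splits as c · (c aⁱbʲ) with c ∈ L (take n = 0) and c aⁱbʲ ∈ L (forcing j = i). Thus L* ∩ cca⁺b* = {cc aⁿbⁿ : n≥1} ∪ {cc aⁿb²ⁿ : n≥1}. A DPDA for L* would give one for this intersection with a regular set, and, started from its configuration after reading cc, one for {aⁿbⁿ : n≥1} ∪ {aⁿb²ⁿ : n≥1}, which no deterministic PDA accepts (a DPDA for it would have a single run on aⁿb²ⁿ, accepting after the prefix aⁿbⁿ and accepting again after n more b's; an ordinary PDA that simulates it on a's and b's and, at any moment when it is accepting, may switch to reading only a fresh letter d while feeding each d to the simulation as a b, would accept aⁱbʲdᵏ (k≥1) exactly when both aⁱbʲ and aⁱbʲ⁺ᵏ are in the language, i.e. its language intersected with the regular set a*b*d⁺ would be exactly {aⁿbⁿdⁿ : n≥1} — impossible, since context-free languages are closed under intersection with regular sets and {aⁿbⁿdⁿ} is not context-free). So L* is not a DCFL.

No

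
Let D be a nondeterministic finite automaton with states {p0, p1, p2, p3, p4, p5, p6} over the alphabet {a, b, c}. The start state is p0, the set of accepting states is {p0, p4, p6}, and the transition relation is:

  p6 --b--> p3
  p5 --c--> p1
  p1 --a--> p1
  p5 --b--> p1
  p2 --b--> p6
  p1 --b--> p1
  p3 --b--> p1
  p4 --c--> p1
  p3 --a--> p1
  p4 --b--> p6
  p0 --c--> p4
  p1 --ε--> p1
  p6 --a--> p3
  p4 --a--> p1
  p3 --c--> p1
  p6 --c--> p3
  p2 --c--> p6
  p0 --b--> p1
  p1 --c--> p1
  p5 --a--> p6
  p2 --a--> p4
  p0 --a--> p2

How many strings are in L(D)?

7

The useful subgraph on states {p0, p2, p4, p6} is acyclic, so L(D) is finite; the longest accepting path visits 4 useful states, giving maximum string length 3.
Counting accepting paths from p0 by length: 1 of length 0, 1 of length 1, 4 of length 2, 1 of length 3. Total 7.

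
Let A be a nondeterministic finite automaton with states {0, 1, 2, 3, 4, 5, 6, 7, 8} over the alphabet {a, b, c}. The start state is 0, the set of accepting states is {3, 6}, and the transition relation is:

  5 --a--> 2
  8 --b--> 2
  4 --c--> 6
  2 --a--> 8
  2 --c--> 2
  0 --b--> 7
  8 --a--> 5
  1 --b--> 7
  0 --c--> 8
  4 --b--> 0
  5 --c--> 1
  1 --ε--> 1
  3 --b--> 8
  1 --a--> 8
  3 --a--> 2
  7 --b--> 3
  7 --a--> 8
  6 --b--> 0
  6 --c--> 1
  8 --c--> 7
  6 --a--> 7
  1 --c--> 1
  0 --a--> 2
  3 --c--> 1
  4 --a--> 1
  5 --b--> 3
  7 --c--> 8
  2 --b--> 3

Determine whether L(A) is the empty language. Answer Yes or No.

The string ab is accepted: the run 0 → 2 → 3 ends in the accepting state 3.
Since at least one string is accepted, L(A) is not empty.

No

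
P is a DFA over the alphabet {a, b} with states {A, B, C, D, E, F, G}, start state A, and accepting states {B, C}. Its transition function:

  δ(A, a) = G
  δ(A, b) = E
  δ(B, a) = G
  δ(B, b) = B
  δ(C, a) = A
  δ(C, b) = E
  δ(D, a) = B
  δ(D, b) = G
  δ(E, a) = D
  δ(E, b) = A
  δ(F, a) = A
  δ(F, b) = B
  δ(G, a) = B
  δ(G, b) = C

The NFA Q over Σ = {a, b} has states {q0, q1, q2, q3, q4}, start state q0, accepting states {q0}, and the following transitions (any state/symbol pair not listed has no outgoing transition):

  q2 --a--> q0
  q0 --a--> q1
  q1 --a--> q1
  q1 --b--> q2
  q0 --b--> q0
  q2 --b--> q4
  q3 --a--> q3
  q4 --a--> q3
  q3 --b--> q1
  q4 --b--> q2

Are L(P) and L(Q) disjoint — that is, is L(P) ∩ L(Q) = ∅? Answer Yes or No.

The string baba is accepted by both P and Q.
Hence L(P) ∩ L(Q) ≠ ∅.

No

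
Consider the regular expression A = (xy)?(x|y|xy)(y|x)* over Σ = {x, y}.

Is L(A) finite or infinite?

infinite

The expression contains a Kleene star applied to a subexpression that matches at least one nonempty string, so it matches strings of unbounded length.
Hence L(A) is infinite.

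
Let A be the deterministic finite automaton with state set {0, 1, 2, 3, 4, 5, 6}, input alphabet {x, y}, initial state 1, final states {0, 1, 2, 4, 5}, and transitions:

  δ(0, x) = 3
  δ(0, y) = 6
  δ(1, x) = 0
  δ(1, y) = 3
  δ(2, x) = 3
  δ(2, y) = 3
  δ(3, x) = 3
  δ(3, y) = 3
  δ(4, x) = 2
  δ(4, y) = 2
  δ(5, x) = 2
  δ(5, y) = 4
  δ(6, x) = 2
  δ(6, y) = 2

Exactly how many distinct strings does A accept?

4

The useful subgraph on states {0, 1, 2, 6} is acyclic, so L(A) is finite; the longest accepting path visits 4 useful states, giving maximum string length 3.
Counting accepting paths from 1 by length: 1 of length 0, 1 of length 1, 2 of length 3. Total 4.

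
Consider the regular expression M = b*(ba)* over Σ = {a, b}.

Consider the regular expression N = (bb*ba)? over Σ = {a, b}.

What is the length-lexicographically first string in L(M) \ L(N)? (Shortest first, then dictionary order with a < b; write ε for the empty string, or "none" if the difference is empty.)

b

The string b is accepted by M but not by N.
No shorter string lies in the difference, and b is the lexicographically first length-1 string in L(M) \ L(N).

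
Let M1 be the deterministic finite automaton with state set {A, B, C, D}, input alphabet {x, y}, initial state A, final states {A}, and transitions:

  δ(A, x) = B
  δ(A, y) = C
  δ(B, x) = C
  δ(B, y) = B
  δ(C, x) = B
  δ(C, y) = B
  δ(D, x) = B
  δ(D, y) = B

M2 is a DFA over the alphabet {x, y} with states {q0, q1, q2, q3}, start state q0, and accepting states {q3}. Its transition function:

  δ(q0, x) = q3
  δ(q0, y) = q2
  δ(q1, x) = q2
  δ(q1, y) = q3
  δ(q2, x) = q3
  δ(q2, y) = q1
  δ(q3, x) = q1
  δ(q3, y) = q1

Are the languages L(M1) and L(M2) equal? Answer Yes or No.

The empty string ε is accepted by M1 but rejected by M2.
So L(M1) ≠ L(M2).

No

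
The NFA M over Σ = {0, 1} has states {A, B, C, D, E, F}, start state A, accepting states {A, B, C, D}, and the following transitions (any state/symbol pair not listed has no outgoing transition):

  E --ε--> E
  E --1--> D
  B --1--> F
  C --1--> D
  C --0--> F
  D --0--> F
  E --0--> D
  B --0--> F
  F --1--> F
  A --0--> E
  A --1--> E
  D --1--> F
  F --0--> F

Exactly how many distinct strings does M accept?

The useful subgraph on states {A, D, E} is acyclic, so L(M) is finite; the longest accepting path visits 3 useful states, giving maximum string length 2.
Counting accepting paths from A by length: 1 of length 0, 4 of length 2. Total 5.

5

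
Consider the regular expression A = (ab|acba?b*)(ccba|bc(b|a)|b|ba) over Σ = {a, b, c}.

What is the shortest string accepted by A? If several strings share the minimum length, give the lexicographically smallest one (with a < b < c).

abb

By inspection of the expression, no string of length less than 3 matches, and abb is the lexicographically first match of length 3.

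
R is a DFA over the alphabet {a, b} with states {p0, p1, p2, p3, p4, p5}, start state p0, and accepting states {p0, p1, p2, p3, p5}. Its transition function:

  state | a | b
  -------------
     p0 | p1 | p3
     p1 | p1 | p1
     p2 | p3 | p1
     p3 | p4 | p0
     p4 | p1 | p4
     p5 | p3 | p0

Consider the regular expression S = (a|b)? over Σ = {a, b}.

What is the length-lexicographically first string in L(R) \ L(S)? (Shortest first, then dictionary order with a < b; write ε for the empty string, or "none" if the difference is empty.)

aa

The string aa is accepted by R but not by S.
No shorter string lies in the difference, and aa is the lexicographically first length-2 string in L(R) \ L(S).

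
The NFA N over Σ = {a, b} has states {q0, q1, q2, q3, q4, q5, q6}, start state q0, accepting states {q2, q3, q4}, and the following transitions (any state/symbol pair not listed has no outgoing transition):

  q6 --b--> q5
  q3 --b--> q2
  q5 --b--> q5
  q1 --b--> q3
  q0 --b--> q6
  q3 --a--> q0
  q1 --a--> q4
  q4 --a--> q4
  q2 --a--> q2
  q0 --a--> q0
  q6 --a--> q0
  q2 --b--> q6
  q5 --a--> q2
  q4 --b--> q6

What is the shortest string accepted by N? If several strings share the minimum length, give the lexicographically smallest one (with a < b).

bba

A breadth-first search from q0 reaches an accepting state first via the path q0 → q6 → q5 → q2 on input bba.
No string of length < 3 is accepted (BFS exhausts all shorter strings without reaching an accepting state), and bba is the lexicographically least accepting string of length 3.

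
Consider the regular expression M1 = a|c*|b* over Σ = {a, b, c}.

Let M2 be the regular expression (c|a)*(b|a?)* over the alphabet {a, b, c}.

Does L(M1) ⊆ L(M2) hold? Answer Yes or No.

Converting the expression M1 to a DFA (subset construction, then merging equivalent states) gives the minimal DFA with states {r0, r1, r2, r3, r4}, start state r0, accepting states {r0, r1, r2, r3} and transitions r0: a→r1, b→r2, c→r3; r1: a→r4, b→r4, c→r4; r2: a→r4, b→r2, c→r4; r3: a→r4, b→r4, c→r3; r4: a→r4, b→r4, c→r4.
Converting the expression M2 to a DFA (subset construction, then merging equivalent states) gives the minimal DFA with states {t0, t1, t2}, start state t0, accepting states {t0, t1} and transitions t0: a→t0, b→t1, c→t0; t1: a→t1, b→t1, c→t2; t2: a→t2, b→t2, c→t2.
Exploring the product automaton M1 × M2 from the start pair (r0, t0), following both machines on each input symbol, reaches 7 state pairs: (r0, t0), (r1, t0), (r2, t1), (r3, t0), (r4, t0), (r4, t1), (r4, t2).
M1 accepts in {r0, r1, r2, r3} and M2 accepts in {t0, t1}. The reachable pairs whose M1-component is accepting are (r0, t0), (r1, t0), (r2, t1), (r3, t0); in each of them the M2-component is accepting too, so the product for L(M1) \ L(M2) (M1-component accepting, M2-component rejecting) has no reachable accepting pair and the difference is empty.
Hence every string in L(M1) is also in L(M2).

Yes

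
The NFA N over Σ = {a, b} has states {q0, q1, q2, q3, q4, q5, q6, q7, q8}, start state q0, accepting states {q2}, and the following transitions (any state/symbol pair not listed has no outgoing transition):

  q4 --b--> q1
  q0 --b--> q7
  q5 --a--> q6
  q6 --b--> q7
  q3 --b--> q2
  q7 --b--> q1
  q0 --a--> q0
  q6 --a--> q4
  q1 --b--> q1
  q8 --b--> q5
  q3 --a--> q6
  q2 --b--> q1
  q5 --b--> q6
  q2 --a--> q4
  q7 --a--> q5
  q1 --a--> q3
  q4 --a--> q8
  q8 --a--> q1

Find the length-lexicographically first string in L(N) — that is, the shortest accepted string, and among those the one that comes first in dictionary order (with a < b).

bbab

A breadth-first search from q0 reaches an accepting state first via the path q0 → q7 → q1 → q3 → q2 on input bbab.
No string of length < 4 is accepted (BFS exhausts all shorter strings without reaching an accepting state), and bbab is the lexicographically least accepting string of length 4.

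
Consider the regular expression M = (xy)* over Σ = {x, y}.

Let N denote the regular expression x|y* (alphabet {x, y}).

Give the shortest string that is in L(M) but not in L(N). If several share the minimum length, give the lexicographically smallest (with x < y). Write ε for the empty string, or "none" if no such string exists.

The string xy is accepted by M but not by N.
No shorter string lies in the difference, and xy is the lexicographically first length-2 string in L(M) \ L(N).

xy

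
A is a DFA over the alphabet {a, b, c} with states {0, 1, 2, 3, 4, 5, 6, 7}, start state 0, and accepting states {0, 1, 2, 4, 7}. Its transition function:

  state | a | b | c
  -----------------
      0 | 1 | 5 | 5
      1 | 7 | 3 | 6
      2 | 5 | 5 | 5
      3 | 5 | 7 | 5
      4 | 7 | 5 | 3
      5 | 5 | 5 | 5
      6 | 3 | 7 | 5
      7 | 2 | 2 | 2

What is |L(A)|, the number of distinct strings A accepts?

18

The useful subgraph on states {0, 1, 2, 3, 6, 7} is acyclic, so L(A) is finite; the longest accepting path visits 6 useful states, giving maximum string length 5.
Counting accepting paths from 0 by length: 1 of length 0, 1 of length 1, 1 of length 2, 5 of length 3, 7 of length 4, 3 of length 5. Total 18.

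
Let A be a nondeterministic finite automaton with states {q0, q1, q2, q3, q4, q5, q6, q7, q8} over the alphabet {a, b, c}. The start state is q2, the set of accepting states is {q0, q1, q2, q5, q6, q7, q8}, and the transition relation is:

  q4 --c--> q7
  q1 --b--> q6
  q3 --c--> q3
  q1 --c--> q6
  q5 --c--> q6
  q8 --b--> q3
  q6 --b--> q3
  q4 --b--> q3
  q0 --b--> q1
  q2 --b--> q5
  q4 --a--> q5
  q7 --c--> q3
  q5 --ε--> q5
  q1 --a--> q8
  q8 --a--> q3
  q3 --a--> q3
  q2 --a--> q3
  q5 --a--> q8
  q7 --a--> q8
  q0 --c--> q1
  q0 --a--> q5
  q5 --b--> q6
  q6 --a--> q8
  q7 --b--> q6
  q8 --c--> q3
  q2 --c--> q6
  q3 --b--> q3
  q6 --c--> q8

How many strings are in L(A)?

The useful subgraph on states {q2, q5, q6, q8} is acyclic, so L(A) is finite; the longest accepting path visits 4 useful states, giving maximum string length 3.
Counting accepting paths from q2 by length: 1 of length 0, 2 of length 1, 5 of length 2, 4 of length 3. Total 12.

12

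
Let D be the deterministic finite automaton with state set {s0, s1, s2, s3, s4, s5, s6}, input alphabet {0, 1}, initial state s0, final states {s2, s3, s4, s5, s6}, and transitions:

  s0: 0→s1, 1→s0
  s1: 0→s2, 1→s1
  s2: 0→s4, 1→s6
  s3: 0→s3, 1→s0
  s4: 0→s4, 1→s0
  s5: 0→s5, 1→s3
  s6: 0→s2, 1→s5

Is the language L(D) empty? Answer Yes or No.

The string 00 is accepted: the run s0 → s1 → s2 ends in the accepting state s2.
Since at least one string is accepted, L(D) is not empty.

No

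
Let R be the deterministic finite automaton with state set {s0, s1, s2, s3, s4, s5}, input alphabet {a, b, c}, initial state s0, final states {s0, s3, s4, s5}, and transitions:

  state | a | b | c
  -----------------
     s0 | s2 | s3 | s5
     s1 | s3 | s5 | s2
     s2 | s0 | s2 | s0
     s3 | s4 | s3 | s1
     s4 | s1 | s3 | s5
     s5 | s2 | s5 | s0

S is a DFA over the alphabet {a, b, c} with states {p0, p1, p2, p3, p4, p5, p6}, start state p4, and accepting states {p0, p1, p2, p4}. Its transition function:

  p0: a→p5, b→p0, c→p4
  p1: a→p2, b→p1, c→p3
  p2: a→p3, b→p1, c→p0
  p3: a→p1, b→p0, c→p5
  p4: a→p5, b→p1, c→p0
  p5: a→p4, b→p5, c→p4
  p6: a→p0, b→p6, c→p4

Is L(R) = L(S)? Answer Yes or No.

Yes

Exploring the product automaton R × S from the start pair (s0, p4), following both machines on each input symbol, reaches 6 state pairs: (s0, p4), (s2, p5), (s3, p1), (s5, p0), (s4, p2), (s1, p3).
R accepts in {s0, s3, s4, s5} and S accepts in {p0, p1, p2, p4}. In every reachable pair the two components are either both accepting — (s0, p4), (s3, p1), (s5, p0), (s4, p2) — or both non-accepting, so no string is accepted by exactly one of the machines: L(R) \ L(S) and L(S) \ L(R) are both empty.
Hence every string is accepted by R iff it is accepted by S, and the two languages coincide.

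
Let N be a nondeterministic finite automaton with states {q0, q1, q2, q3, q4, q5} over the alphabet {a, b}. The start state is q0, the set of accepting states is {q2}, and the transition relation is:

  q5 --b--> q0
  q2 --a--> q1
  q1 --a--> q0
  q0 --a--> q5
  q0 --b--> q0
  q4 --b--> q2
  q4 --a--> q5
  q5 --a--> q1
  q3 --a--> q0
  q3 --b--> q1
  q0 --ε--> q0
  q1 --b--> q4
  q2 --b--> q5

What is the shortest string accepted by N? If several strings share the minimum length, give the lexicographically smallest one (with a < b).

A breadth-first search from q0 reaches an accepting state first via the path q0 → q5 → q1 → q4 → q2 on input aabb.
No string of length < 4 is accepted (BFS exhausts all shorter strings without reaching an accepting state), and aabb is the lexicographically least accepting string of length 4.

aabb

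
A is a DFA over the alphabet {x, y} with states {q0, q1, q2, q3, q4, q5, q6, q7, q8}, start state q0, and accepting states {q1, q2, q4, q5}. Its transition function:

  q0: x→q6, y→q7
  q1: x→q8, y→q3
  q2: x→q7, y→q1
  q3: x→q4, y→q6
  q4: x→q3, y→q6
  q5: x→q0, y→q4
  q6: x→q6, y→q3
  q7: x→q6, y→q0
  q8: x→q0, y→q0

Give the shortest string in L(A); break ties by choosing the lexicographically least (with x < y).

A breadth-first search from q0 reaches an accepting state first via the path q0 → q6 → q3 → q4 on input xyx.
No string of length < 3 is accepted (BFS exhausts all shorter strings without reaching an accepting state), and xyx is the lexicographically least accepting string of length 3.

xyx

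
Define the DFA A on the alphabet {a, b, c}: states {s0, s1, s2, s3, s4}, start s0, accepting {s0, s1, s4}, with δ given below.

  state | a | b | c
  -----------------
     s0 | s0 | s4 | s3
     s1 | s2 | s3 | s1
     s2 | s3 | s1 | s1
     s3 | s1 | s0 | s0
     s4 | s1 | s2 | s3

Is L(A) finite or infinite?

State s0 is reachable from the start and can reach an accepting state, and it lies on the cycle s0 → s0.
Traversing that cycle any number of times yields accepted strings of unbounded length, so the language is infinite.

infinite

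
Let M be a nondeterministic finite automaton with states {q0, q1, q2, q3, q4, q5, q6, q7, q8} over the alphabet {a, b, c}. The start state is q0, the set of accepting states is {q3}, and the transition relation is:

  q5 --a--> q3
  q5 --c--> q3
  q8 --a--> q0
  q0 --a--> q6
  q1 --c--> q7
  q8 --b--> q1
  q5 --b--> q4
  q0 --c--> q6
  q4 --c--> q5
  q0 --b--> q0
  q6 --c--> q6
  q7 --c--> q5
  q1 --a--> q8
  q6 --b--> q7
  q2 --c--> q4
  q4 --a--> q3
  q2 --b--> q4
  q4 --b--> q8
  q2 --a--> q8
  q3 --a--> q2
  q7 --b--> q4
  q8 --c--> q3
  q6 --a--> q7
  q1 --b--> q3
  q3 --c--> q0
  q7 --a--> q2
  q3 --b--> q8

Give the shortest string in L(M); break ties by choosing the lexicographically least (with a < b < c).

A breadth-first search from q0 reaches an accepting state first via the path q0 → q6 → q7 → q4 → q3 on input aaba.
No string of length < 4 is accepted (BFS exhausts all shorter strings without reaching an accepting state), and aaba is the lexicographically least accepting string of length 4.

aaba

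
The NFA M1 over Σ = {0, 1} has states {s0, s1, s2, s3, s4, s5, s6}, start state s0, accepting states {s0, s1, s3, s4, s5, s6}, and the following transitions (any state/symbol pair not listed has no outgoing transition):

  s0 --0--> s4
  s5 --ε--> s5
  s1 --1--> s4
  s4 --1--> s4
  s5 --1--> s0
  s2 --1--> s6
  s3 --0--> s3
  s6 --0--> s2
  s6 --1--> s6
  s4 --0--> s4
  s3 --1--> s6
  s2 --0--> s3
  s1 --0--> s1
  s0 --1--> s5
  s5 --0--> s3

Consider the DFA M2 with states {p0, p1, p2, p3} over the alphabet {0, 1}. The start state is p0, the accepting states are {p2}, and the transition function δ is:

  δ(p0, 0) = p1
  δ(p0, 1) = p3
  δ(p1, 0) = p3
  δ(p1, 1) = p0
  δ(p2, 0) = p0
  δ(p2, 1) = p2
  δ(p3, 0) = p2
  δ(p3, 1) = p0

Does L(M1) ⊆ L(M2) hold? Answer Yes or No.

The empty string ε is in L(M1) but not in L(M2).
So L(M1) ⊄ L(M2).

No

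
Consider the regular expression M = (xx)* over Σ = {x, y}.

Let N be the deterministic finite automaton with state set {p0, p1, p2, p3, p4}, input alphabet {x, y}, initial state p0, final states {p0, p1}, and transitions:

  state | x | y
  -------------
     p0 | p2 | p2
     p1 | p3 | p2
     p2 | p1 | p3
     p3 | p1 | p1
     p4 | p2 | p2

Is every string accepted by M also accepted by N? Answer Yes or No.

Yes

Converting the expression M to a DFA (subset construction, then merging equivalent states) gives the minimal DFA with states {m0, m1, m2}, start state m0, accepting states {m0} and transitions m0: x→m1, y→m2; m1: x→m0, y→m2; m2: x→m2, y→m2.
Exploring the product automaton M × N from the start pair (m0, p0), following both machines on each input symbol, reaches 7 state pairs: (m0, p0), (m1, p2), (m2, p2), (m0, p1), (m2, p3), (m2, p1), (m1, p3).
M accepts in {m0} and N accepts in {p0, p1}. The reachable pairs whose M-component is accepting are (m0, p0), (m0, p1); in each of them the N-component is accepting too, so the product for L(M) \ L(N) (M-component accepting, N-component rejecting) has no reachable accepting pair and the difference is empty.
Hence every string in L(M) is also in L(N).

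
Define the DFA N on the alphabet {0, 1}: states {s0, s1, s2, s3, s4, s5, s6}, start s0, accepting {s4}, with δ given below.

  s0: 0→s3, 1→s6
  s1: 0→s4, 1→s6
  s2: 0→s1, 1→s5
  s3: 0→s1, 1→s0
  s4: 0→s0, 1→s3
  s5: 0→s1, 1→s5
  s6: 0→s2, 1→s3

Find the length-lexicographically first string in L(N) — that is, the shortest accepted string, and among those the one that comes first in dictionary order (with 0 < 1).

A breadth-first search from s0 reaches an accepting state first via the path s0 → s3 → s1 → s4 on input 000.
No string of length < 3 is accepted (BFS exhausts all shorter strings without reaching an accepting state), and 000 is the lexicographically least accepting string of length 3.

000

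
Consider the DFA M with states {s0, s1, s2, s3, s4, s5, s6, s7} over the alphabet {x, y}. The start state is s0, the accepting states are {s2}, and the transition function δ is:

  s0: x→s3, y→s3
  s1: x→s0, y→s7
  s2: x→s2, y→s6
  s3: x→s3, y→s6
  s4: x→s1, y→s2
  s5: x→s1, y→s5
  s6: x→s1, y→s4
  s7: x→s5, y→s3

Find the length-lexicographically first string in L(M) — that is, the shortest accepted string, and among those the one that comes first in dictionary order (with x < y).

A breadth-first search from s0 reaches an accepting state first via the path s0 → s3 → s6 → s4 → s2 on input xyyy.
No string of length < 4 is accepted (BFS exhausts all shorter strings without reaching an accepting state), and xyyy is the lexicographically least accepting string of length 4.

xyyy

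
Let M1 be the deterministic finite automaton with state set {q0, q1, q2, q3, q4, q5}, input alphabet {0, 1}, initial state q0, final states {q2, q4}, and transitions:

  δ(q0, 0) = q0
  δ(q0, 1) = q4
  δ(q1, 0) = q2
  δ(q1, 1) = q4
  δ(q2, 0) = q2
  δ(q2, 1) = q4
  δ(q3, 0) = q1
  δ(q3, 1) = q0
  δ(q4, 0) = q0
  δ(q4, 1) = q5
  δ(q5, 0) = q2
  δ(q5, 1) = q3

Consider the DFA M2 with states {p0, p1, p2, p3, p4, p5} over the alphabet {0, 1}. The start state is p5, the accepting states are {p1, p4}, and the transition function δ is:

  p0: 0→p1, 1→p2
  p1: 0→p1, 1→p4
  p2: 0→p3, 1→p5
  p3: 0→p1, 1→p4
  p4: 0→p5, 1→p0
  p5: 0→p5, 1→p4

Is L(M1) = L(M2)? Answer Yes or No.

Yes

Exploring the product automaton M1 × M2 from the start pair (q0, p5), following both machines on each input symbol, reaches 6 state pairs: (q0, p5), (q4, p4), (q5, p0), (q2, p1), (q3, p2), (q1, p3).
M1 accepts in {q2, q4} and M2 accepts in {p1, p4}. In every reachable pair the two components are either both accepting — (q4, p4), (q2, p1) — or both non-accepting, so no string is accepted by exactly one of the machines: L(M1) \ L(M2) and L(M2) \ L(M1) are both empty.
Hence every string is accepted by M1 iff it is accepted by M2, and the two languages coincide.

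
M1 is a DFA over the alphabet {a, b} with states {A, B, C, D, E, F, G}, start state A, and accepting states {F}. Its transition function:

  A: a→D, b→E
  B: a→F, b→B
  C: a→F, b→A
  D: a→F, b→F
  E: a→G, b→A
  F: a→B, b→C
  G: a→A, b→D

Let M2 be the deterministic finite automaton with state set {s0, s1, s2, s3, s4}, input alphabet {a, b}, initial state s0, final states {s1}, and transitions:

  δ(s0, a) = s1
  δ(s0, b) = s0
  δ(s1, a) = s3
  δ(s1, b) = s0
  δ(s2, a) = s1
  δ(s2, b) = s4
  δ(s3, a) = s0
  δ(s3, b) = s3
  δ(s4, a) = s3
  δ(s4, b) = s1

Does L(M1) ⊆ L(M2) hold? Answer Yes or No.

No

The string aa is in L(M1) but not in L(M2).
So L(M1) ⊄ L(M2).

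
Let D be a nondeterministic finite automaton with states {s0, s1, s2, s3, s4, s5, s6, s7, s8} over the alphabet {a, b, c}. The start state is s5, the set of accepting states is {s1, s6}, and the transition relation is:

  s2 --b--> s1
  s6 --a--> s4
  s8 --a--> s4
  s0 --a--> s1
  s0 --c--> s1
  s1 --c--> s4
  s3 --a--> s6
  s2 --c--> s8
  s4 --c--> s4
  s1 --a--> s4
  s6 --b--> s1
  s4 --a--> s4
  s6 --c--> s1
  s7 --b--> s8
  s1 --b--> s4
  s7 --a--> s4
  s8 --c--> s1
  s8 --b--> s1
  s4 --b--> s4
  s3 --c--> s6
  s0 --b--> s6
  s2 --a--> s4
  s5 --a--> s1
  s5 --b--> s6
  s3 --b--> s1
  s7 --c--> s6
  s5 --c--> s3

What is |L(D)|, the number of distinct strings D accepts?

11

The useful subgraph on states {s1, s3, s5, s6} is acyclic, so L(D) is finite; the longest accepting path visits 4 useful states, giving maximum string length 3.
Counting accepting paths from s5 by length: 2 of length 1, 5 of length 2, 4 of length 3. Total 11.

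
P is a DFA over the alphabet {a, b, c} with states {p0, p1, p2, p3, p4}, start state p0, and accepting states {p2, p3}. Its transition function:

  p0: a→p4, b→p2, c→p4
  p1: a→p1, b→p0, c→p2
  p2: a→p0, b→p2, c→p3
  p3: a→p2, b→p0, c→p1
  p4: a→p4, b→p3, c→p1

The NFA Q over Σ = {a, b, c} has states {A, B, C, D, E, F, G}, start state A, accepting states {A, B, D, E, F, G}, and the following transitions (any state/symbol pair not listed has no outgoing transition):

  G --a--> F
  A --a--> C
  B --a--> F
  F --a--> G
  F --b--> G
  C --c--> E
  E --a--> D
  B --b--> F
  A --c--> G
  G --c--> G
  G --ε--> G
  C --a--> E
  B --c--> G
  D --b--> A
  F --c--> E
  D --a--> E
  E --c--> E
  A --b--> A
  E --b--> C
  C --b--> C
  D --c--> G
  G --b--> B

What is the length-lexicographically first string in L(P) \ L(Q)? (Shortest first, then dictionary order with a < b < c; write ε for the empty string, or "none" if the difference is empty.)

The string ab is accepted by P but not by Q.
No shorter string lies in the difference, and ab is the lexicographically first length-2 string in L(P) \ L(Q).

ab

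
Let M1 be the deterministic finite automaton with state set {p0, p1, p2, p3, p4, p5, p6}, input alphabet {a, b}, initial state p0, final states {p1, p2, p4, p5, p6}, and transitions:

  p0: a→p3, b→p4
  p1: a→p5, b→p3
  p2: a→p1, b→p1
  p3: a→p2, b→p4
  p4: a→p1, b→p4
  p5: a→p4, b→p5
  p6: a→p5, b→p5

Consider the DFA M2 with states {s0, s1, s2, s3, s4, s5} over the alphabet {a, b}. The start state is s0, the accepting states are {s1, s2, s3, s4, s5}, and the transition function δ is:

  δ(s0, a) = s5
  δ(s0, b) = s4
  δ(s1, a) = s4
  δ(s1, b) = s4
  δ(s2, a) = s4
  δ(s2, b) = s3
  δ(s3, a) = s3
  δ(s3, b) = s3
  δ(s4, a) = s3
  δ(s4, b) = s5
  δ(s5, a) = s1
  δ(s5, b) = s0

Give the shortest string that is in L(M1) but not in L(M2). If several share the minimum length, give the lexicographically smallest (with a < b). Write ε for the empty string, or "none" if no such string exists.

The string ab is accepted by M1 but not by M2.
No shorter string lies in the difference, and ab is the lexicographically first length-2 string in L(M1) \ L(M2).

ab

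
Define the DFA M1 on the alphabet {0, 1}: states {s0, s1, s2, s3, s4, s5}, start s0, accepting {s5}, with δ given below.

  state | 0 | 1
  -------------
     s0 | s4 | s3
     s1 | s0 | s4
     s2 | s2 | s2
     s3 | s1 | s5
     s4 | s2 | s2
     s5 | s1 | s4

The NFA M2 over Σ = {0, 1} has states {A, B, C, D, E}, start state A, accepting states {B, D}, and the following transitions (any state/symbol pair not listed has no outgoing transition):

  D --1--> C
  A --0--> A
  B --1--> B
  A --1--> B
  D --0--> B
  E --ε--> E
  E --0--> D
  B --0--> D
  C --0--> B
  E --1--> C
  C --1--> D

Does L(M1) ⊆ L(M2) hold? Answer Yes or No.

Exploring the product automaton M1 × M2 from the start pair (s0, A), following both machines on each input symbol, reaches 13 state pairs: (s0, A), (s4, A), (s3, B), (s2, A), (s2, B), (s1, D), (s5, B), (s2, D), (s0, B), (s4, C), (s4, B), (s2, C), (s4, D).
M1 accepts in {s5} and M2 accepts in {B, D}. The reachable pairs whose M1-component is accepting are (s5, B); in each of them the M2-component is accepting too, so the product for L(M1) \ L(M2) (M1-component accepting, M2-component rejecting) has no reachable accepting pair and the difference is empty.
Hence every string in L(M1) is also in L(M2).

Yes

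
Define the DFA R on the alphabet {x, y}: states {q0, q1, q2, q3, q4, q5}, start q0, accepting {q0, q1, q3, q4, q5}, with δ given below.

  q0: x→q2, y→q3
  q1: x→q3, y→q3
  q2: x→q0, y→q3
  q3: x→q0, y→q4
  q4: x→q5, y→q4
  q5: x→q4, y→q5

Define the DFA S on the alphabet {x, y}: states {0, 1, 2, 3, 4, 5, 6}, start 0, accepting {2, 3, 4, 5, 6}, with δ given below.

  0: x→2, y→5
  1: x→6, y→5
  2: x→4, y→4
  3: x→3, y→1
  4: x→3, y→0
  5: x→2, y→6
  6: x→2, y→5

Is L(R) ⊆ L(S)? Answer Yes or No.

No

The empty string ε is in L(R) but not in L(S).
So L(R) ⊄ L(S).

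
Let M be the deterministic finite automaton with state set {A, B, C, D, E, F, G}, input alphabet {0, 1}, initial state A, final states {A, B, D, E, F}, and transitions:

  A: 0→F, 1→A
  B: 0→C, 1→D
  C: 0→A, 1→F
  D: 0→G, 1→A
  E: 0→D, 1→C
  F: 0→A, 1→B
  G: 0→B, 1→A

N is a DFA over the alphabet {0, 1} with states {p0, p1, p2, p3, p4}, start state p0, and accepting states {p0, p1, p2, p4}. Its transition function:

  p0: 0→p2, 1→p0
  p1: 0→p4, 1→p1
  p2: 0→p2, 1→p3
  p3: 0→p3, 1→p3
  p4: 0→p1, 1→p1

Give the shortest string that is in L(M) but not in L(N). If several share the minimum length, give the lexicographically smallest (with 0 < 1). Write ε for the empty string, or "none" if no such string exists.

The string 01 is accepted by M but not by N.
No shorter string lies in the difference, and 01 is the lexicographically first length-2 string in L(M) \ L(N).

01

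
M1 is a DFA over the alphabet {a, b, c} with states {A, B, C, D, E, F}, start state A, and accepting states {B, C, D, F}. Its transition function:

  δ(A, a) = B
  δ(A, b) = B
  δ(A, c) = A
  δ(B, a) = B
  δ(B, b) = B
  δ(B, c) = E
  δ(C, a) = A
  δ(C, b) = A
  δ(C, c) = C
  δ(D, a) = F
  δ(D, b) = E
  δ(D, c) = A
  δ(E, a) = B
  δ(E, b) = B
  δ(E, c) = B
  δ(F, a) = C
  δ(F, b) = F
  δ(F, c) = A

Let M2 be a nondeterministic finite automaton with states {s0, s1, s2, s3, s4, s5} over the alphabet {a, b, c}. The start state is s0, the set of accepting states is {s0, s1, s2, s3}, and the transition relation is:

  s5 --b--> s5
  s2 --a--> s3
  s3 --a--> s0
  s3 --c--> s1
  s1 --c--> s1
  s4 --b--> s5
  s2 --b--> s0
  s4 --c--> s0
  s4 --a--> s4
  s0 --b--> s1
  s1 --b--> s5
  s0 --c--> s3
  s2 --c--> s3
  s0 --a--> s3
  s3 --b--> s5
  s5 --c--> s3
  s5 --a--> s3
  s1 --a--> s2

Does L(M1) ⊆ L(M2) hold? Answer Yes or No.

The string ab is in L(M1) but not in L(M2).
So L(M1) ⊄ L(M2).

No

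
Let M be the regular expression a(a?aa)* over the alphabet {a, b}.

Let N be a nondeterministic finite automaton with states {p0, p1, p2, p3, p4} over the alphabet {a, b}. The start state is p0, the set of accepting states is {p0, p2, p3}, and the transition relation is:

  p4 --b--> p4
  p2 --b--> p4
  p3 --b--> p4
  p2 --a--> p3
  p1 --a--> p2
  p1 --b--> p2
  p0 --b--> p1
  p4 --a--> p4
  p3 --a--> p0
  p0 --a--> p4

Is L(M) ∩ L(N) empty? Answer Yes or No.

Yes

Converting the expression M to a DFA (subset construction, then merging equivalent states) gives the minimal DFA with states {m0, m1, m2, m3, m4}, start state m0, accepting states {m1, m4} and transitions m0: a→m1, b→m2; m1: a→m3, b→m2; m2: a→m2, b→m2; m3: a→m4, b→m2; m4: a→m4, b→m2.
Exploring the product automaton M × N from the start pair (m0, p0), following both machines on each input symbol, reaches 9 state pairs: (m0, p0), (m1, p4), (m2, p1), (m3, p4), (m2, p4), (m2, p2), (m4, p4), (m2, p3), (m2, p0).
M accepts in {m1, m4} and N accepts in {p0, p2, p3}; no reachable pair has both components accepting, so no string drives both machines to acceptance simultaneously and L(M) ∩ L(N) = ∅.
So no string is accepted by both, and the intersection is empty.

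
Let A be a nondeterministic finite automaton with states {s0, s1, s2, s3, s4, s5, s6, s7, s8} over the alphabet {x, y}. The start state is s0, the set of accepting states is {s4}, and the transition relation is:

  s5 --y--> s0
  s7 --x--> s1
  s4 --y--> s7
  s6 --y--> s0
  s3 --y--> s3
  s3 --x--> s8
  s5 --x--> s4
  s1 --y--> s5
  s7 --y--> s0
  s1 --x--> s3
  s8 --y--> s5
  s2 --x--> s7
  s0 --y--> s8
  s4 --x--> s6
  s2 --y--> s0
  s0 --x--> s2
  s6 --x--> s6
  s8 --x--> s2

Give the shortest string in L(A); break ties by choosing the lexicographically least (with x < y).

A breadth-first search from s0 reaches an accepting state first via the path s0 → s8 → s5 → s4 on input yyx.
No string of length < 3 is accepted (BFS exhausts all shorter strings without reaching an accepting state), and yyx is the lexicographically least accepting string of length 3.

yyx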